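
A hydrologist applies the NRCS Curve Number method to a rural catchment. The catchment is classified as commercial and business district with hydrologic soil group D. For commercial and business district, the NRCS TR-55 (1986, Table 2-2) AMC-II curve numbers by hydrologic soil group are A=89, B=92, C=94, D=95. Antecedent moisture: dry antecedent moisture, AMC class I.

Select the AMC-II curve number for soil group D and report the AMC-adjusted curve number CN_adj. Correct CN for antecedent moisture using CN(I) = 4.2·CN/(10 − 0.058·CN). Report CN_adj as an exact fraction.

CN_adj = 39900/449 ≈ 88.864

NRCS table: commercial and business district, soil group D → CN(II) = 95
Adjust CN=95 to AMC I: 4.2·95/(10 − 0.058·95) → 399 ÷ (449/100) = 39900/449 ≈ 88.864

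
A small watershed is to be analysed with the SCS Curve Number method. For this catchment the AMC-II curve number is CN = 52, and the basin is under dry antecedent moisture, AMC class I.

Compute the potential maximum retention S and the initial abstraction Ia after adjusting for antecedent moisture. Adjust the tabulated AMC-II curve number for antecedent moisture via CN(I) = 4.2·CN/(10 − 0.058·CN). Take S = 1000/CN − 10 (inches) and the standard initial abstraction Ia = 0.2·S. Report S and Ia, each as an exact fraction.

Dry (AMC I): CN(I) = 4.2·52/(10 − 0.058·52) = (1092/5)/(873/125) = 9100/291 ≈ 31.271
Max retention: S = 1000/(9100/291) − 10 = 2000/91 in (≈ 21.978 in)
Ia = 0.2·(2000/91) = 400/91 in ≈ 4.396 in

S = 2000/91 in ≈ 21.978 in; Ia = 400/91 in ≈ 4.396 in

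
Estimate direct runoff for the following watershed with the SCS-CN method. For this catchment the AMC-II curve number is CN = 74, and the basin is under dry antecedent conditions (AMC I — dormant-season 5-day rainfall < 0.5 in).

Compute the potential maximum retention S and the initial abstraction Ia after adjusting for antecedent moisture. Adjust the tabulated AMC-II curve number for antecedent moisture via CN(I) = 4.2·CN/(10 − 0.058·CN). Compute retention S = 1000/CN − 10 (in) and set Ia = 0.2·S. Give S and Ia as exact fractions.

S = 6500/777 in ≈ 8.366 in; Ia = 1300/777 in ≈ 1.673 in

CN(I) from CN(II)=74: (4.2·74)/(10 − 0.058·74) = 77700/1427 ≈ 54.450
Max retention: S = 1000/(77700/1427) − 10 = 6500/777 in (≈ 8.366 in)
Ia = 0.2·(6500/777) = 1300/777 in ≈ 1.673 in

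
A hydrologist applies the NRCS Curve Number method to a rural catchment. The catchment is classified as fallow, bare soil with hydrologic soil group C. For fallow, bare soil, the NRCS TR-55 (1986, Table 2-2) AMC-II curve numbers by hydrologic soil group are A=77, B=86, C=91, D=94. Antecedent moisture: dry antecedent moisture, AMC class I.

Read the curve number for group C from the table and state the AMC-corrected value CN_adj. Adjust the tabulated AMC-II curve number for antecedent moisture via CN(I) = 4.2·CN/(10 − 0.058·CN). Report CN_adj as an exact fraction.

NRCS table: fallow, bare soil, soil group C → CN(II) = 91
CN(I) from CN(II)=91: (4.2·91)/(10 − 0.058·91) = 63700/787 ≈ 80.940

CN_adj = 63700/787 ≈ 80.940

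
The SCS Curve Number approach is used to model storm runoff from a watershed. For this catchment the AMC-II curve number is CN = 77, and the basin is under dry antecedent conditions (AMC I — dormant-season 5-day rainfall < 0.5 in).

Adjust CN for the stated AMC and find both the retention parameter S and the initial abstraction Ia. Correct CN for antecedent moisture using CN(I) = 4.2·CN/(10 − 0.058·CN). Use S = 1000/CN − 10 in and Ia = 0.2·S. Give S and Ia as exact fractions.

S = 11500/1617 in ≈ 7.112 in; Ia = 2300/1617 in ≈ 1.422 in

Dry (AMC I): CN(I) = 4.2·77/(10 − 0.058·77) = (1617/5)/(2767/500) = 161700/2767 ≈ 58.439
Max retention: S = 1000/(161700/2767) − 10 = 11500/1617 in (≈ 7.112 in)
Ia = 0.2S: 0.2·7.112 = 1.422 in (exactly 2300/1617)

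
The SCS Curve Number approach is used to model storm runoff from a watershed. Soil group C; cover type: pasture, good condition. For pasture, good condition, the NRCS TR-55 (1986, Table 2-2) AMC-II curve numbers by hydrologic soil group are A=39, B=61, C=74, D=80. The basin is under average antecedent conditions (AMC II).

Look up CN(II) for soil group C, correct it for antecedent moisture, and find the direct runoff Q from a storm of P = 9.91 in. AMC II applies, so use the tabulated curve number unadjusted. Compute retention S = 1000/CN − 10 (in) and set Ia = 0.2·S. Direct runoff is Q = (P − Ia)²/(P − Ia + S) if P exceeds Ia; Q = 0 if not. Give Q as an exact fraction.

NRCS table: pasture, good condition, soil group C → CN(II) = 74
AMC II — tabulated CN = 74 applies directly.
S = 1000/74 − 10 = 130/37 in ≈ 3.514 in
Ia = 0.2S: 0.2·3.514 = 0.703 in (exactly 26/37)
Since P=9.910 > Ia=0.703: effective rainfall P−Ia = 34067/3700 in
Q = (34067/3700)²/((34067/3700) + 130/37) = (1160560489/13690000)/(47067/3700) = 1160560489/174147900 in ≈ 6.664 in

Q = 1160560489/174147900 in ≈ 6.664 in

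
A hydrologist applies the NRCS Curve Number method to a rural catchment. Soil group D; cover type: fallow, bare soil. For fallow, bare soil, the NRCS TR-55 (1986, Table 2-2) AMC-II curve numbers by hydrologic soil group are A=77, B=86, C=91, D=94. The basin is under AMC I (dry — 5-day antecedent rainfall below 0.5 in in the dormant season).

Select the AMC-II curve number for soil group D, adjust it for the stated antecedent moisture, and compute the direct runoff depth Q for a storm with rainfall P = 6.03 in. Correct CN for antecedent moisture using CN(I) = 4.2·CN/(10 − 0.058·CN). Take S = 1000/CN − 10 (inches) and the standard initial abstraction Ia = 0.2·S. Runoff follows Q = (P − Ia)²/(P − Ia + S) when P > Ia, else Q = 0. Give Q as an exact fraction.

NRCS table: fallow, bare soil, soil group D → CN(II) = 94
CN(I) from CN(II)=94: (4.2·94)/(10 − 0.058·94) = 32900/379 ≈ 86.807
S = 1000/(32900/379) − 10 = 500/329 in ≈ 1.520 in
Initial abstraction Ia = S/5 = (500/329)/5 = 100/329 ≈ 0.304 in
Excess rainfall: 6.030 − 0.304 = 5.726 in; P > Ia so Q > 0
Q: (188387/32900)² ÷ (238387/32900) = 35489661769/7842932300 in (≈ 4.525 in)

Q = 35489661769/7842932300 in ≈ 4.525 in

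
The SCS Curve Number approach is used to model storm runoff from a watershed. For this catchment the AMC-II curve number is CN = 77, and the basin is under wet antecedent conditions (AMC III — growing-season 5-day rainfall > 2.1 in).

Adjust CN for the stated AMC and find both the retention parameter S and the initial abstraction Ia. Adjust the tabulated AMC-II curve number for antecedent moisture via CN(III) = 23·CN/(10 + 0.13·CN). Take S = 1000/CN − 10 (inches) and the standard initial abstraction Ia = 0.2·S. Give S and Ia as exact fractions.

CN(III) from CN(II)=77: (23·77)/(10 + 0.13·77) = 7700/87 ≈ 88.506
Retention S: 1000/CN − 10 with CN=88.506 → S = 100/77 ≈ 1.299 in
Initial abstraction Ia = S/5 = (100/77)/5 = 20/77 ≈ 0.260 in

S = 100/77 in ≈ 1.299 in; Ia = 20/77 in ≈ 0.260 in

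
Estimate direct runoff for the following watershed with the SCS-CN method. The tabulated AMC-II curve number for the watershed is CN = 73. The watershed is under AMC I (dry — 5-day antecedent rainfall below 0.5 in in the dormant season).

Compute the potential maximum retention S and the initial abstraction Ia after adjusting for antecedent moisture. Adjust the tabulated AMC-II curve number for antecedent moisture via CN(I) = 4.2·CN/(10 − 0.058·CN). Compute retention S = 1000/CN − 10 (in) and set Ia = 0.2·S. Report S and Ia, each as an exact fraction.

Dry (AMC I): CN(I) = 4.2·73/(10 − 0.058·73) = (1533/5)/(2883/500) = 51100/961 ≈ 53.174
Max retention: S = 1000/(51100/961) − 10 = 4500/511 in (≈ 8.806 in)
Ia = 0.2·(4500/511) = 900/511 in ≈ 1.761 in

S = 4500/511 in ≈ 8.806 in; Ia = 900/511 in ≈ 1.761 in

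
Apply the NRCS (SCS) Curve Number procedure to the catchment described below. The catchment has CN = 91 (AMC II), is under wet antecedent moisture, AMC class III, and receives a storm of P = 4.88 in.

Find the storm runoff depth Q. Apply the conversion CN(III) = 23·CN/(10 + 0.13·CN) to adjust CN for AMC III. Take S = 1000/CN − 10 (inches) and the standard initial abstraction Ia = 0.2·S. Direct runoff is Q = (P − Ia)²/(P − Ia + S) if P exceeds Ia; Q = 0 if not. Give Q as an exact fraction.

Q = 31461857858/7151414725 in ≈ 4.399 in

Wet (AMC III): CN(III) = 23·91/(10 + 0.13·91) = 2093/(2183/100) = 209300/2183 ≈ 95.877
S = 1000/(209300/2183) − 10 = 900/2093 in ≈ 0.430 in
Initial abstraction Ia = S/5 = (900/2093)/5 = 180/2093 ≈ 0.086 in
Excess rainfall: 4.880 − 0.086 = 4.794 in; P > Ia so Q > 0
Q: (250846/52325)² ÷ (273346/52325) = 31461857858/7151414725 in (≈ 4.399 in)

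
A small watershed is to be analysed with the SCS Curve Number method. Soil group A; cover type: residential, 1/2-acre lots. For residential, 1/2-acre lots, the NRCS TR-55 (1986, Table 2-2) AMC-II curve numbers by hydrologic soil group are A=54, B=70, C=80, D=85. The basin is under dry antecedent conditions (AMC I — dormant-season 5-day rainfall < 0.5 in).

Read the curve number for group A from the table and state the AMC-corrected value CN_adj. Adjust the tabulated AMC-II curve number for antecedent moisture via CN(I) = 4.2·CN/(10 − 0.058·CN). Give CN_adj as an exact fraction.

NRCS table: residential, 1/2-acre lots, soil group A → CN(II) = 54
Dry (AMC I): CN(I) = 4.2·54/(10 − 0.058·54) = (1134/5)/(1717/250) = 56700/1717 ≈ 33.023

CN_adj = 56700/1717 ≈ 33.023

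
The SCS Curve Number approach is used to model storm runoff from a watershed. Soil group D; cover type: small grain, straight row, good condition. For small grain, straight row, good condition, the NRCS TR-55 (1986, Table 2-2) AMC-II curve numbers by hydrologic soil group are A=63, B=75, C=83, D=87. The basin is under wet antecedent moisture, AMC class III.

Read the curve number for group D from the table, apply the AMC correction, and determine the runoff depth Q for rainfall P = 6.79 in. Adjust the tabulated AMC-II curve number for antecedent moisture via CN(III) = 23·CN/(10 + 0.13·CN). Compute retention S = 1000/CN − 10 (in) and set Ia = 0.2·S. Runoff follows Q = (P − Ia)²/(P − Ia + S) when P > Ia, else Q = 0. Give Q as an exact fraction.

Q = 1776033317041/292682067900 in ≈ 6.068 in

NRCS table: small grain, straight row, good condition, soil group D → CN(II) = 87
Adjust CN=87 to AMC III: 23·87/(10 + 0.13·87) → 2001 ÷ (2131/100) = 200100/2131 ≈ 93.900
Retention S: 1000/CN − 10 with CN=93.900 → S = 1300/2001 ≈ 0.650 in
Initial abstraction Ia = S/5 = (1300/2001)/5 = 260/2001 ≈ 0.130 in
P − Ia = 6.790 − 0.130 = 1332679/200100 ≈ 6.660 in (> 0, runoff occurs)
Q: (1332679/200100)² ÷ (1462679/200100) = 1776033317041/292682067900 in (≈ 6.068 in)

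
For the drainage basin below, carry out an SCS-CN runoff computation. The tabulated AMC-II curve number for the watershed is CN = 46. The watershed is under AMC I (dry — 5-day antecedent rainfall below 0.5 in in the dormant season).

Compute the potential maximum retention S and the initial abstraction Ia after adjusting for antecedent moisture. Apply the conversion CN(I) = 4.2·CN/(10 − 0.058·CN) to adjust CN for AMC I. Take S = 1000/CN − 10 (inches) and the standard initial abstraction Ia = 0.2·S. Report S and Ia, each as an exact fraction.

Dry (AMC I): CN(I) = 4.2·46/(10 − 0.058·46) = (966/5)/(1833/250) = 16100/611 ≈ 26.350
S = 1000/(16100/611) − 10 = 4500/161 in ≈ 27.950 in
Initial abstraction Ia = S/5 = (4500/161)/5 = 900/161 ≈ 5.590 in

S = 4500/161 in ≈ 27.950 in; Ia = 900/161 in ≈ 5.590 in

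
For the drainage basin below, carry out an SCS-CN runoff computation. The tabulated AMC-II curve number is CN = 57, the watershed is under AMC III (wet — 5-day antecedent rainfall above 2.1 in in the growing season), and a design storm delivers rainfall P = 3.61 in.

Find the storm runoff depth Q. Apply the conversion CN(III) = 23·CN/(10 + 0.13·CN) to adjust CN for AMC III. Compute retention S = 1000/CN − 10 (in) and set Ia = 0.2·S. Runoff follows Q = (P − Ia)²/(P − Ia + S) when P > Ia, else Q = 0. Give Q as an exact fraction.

Wet (AMC III): CN(III) = 23·57/(10 + 0.13·57) = 1311/(1741/100) = 131100/1741 ≈ 75.302
Retention S: 1000/CN − 10 with CN=75.302 → S = 4300/1311 ≈ 3.280 in
Ia = 0.2·(4300/1311) = 860/1311 in ≈ 0.656 in
Since P=3.610 > Ia=0.656: effective rainfall P−Ia = 387271/131100 in
Q = (387271/131100)²/((387271/131100) + 4300/1311) = (149978827441/17187210000)/(817271/131100) = 149978827441/107144228100 in ≈ 1.400 in

Q = 149978827441/107144228100 in ≈ 1.400 in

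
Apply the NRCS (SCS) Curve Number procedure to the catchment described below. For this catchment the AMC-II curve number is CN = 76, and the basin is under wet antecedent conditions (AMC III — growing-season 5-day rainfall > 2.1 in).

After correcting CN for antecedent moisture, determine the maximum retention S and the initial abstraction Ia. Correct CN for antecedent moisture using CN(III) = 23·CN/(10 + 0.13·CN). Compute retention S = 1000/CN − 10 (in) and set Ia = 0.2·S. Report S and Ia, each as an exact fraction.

CN(III) from CN(II)=76: (23·76)/(10 + 0.13·76) = 43700/497 ≈ 87.928
Retention S: 1000/CN − 10 with CN=87.928 → S = 600/437 ≈ 1.373 in
Ia = 0.2S: 0.2·1.373 = 0.275 in (exactly 120/437)

S = 600/437 in ≈ 1.373 in; Ia = 120/437 in ≈ 0.275 in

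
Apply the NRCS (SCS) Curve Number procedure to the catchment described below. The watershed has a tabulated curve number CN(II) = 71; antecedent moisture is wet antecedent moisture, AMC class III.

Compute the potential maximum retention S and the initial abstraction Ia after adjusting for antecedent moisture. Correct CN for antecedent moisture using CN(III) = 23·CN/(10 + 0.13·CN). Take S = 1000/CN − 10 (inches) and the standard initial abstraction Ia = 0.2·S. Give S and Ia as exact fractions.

S = 2900/1633 in ≈ 1.776 in; Ia = 580/1633 in ≈ 0.355 in

CN(III) from CN(II)=71: (23·71)/(10 + 0.13·71) = 163300/1923 ≈ 84.919
Retention S: 1000/CN − 10 with CN=84.919 → S = 2900/1633 ≈ 1.776 in
Initial abstraction Ia = S/5 = (2900/1633)/5 = 580/1633 ≈ 0.355 in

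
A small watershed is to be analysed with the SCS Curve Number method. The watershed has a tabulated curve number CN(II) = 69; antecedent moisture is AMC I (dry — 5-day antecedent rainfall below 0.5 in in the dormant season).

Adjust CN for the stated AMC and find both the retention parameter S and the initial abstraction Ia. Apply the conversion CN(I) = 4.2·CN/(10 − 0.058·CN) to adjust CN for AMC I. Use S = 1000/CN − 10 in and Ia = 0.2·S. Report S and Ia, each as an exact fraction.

S = 15500/1449 in ≈ 10.697 in; Ia = 3100/1449 in ≈ 2.139 in

CN(I) from CN(II)=69: (4.2·69)/(10 − 0.058·69) = 144900/2999 ≈ 48.316
Max retention: S = 1000/(144900/2999) − 10 = 15500/1449 in (≈ 10.697 in)
Ia = 0.2·(15500/1449) = 3100/1449 in ≈ 2.139 in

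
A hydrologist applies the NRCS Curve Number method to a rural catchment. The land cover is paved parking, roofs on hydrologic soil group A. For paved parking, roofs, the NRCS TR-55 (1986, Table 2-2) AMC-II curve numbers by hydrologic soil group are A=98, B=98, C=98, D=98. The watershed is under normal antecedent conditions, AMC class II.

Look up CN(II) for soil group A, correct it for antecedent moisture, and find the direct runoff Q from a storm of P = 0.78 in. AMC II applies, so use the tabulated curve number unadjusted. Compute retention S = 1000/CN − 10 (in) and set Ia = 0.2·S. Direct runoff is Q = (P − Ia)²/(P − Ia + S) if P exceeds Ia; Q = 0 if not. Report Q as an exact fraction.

NRCS table: paved parking, roofs, soil group A → CN(II) = 98
Average conditions: CN = 98 (no AMC adjustment).
Retention S: 1000/CN − 10 with CN=98.000 → S = 10/49 ≈ 0.204 in
Initial abstraction Ia = S/5 = (10/49)/5 = 2/49 ≈ 0.041 in
Since P=0.780 > Ia=0.041: effective rainfall P−Ia = 1811/2450 in
Q = (1811/2450)²/((1811/2450) + 10/49) = (3279721/6002500)/(2311/2450) = 3279721/5661950 in ≈ 0.579 in

Q = 3279721/5661950 in ≈ 0.579 in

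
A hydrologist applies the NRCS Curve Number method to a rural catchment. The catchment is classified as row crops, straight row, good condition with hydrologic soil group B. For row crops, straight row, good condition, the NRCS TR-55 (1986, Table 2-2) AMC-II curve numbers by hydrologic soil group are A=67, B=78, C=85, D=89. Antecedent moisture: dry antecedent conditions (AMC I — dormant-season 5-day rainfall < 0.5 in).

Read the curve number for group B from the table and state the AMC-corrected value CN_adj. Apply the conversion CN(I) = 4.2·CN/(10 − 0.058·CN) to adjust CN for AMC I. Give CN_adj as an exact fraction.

NRCS table: row crops, straight row, good condition, soil group B → CN(II) = 78
Dry (AMC I): CN(I) = 4.2·78/(10 − 0.058·78) = (1638/5)/(1369/250) = 81900/1369 ≈ 59.825

CN_adj = 81900/1369 ≈ 59.825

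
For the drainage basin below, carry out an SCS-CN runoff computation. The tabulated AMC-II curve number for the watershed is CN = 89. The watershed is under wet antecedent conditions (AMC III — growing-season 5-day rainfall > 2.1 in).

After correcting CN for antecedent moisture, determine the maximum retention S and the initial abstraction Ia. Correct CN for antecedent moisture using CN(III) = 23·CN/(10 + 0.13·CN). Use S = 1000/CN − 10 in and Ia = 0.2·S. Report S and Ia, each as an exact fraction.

S = 1100/2047 in ≈ 0.537 in; Ia = 220/2047 in ≈ 0.107 in

Adjust CN=89 to AMC III: 23·89/(10 + 0.13·89) → 2047 ÷ (2157/100) = 204700/2157 ≈ 94.900
S = 1000/(204700/2157) − 10 = 1100/2047 in ≈ 0.537 in
Initial abstraction Ia = S/5 = (1100/2047)/5 = 220/2047 ≈ 0.107 in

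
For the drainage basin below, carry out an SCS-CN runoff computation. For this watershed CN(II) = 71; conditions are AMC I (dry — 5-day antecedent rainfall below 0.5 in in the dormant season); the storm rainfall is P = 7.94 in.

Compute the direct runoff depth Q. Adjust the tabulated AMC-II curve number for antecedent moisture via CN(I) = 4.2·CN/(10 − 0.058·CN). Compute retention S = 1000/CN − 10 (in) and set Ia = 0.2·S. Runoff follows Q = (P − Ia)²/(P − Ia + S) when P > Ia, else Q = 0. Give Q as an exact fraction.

Q = 199743743329/87367157850 in ≈ 2.286 in

Dry (AMC I): CN(I) = 4.2·71/(10 − 0.058·71) = (1491/5)/(2941/500) = 149100/2941 ≈ 50.697
Max retention: S = 1000/(149100/2941) − 10 = 14500/1491 in (≈ 9.725 in)
Initial abstraction Ia = S/5 = (14500/1491)/5 = 2900/1491 ≈ 1.945 in
Excess rainfall: 7.940 − 1.945 = 5.995 in; P > Ia so Q > 0
Q: (446927/74550)² ÷ (1171927/74550) = 199743743329/87367157850 in (≈ 2.286 in)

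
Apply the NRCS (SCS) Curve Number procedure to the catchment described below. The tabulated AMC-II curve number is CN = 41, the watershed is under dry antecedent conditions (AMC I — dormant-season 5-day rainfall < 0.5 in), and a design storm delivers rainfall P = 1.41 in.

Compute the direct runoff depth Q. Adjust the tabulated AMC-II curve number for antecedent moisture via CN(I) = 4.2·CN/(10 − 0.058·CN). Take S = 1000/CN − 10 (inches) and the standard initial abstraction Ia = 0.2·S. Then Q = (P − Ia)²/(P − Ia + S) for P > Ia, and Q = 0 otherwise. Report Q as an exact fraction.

Q = 0 in ≈ 0.000 in

Dry (AMC I): CN(I) = 4.2·41/(10 − 0.058·41) = (861/5)/(3811/500) = 86100/3811 ≈ 22.592
Max retention: S = 1000/(86100/3811) − 10 = 29500/861 in (≈ 34.262 in)
Ia = 0.2S: 0.2·34.262 = 6.852 in (exactly 5900/861)
P = 1.410 ≤ Ia = 6.852 in: entire storm abstracted, Q = 0.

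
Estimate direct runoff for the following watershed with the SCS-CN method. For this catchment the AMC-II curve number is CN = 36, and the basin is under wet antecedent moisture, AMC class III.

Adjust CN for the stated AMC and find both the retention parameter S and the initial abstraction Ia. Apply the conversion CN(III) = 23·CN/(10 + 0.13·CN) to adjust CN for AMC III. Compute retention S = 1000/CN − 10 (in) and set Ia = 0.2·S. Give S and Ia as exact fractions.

S = 1600/207 in ≈ 7.729 in; Ia = 320/207 in ≈ 1.546 in

Adjust CN=36 to AMC III: 23·36/(10 + 0.13·36) → 828 ÷ (367/25) = 20700/367 ≈ 56.403
Retention S: 1000/CN − 10 with CN=56.403 → S = 1600/207 ≈ 7.729 in
Ia = 0.2S: 0.2·7.729 = 1.546 in (exactly 320/207)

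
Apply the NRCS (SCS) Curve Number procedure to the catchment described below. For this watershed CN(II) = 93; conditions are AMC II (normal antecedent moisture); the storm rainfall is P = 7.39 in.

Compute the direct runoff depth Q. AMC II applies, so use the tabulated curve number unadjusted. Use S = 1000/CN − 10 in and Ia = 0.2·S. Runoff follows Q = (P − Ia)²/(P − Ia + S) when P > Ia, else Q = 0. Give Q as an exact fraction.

Q = 4532924929/691241100 in ≈ 6.558 in

AMC II — tabulated CN = 93 applies directly.
Retention S: 1000/CN − 10 with CN=93.000 → S = 70/93 ≈ 0.753 in
Ia = 0.2S: 0.2·0.753 = 0.151 in (exactly 14/93)
Since P=7.390 > Ia=0.151: effective rainfall P−Ia = 67327/9300 in
Q: (67327/9300)² ÷ (74327/9300) = 4532924929/691241100 in (≈ 6.558 in)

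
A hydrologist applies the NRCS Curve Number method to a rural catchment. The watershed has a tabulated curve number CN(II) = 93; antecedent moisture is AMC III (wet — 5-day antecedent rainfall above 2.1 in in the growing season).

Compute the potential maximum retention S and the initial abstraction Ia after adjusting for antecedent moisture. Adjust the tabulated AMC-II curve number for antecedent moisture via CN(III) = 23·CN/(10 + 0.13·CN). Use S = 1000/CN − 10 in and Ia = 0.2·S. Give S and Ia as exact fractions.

Wet (AMC III): CN(III) = 23·93/(10 + 0.13·93) = 2139/(2209/100) = 213900/2209 ≈ 96.831
S = 1000/(213900/2209) − 10 = 700/2139 in ≈ 0.327 in
Initial abstraction Ia = S/5 = (700/2139)/5 = 140/2139 ≈ 0.065 in

S = 700/2139 in ≈ 0.327 in; Ia = 140/2139 in ≈ 0.065 in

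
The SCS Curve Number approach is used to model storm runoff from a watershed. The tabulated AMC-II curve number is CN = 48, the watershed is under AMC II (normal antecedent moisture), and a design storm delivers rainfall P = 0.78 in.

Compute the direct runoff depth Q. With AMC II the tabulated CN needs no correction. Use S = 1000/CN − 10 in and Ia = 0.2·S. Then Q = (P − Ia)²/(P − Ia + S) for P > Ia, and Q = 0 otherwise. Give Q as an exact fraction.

Q = 0 in ≈ 0.000 in

AMC II — tabulated CN = 48 applies directly.
S = 1000/48 − 10 = 65/6 in ≈ 10.833 in
Ia = 0.2·(65/6) = 13/6 in ≈ 2.167 in
P = 0.780 ≤ Ia = 2.167 in: entire storm abstracted, Q = 0.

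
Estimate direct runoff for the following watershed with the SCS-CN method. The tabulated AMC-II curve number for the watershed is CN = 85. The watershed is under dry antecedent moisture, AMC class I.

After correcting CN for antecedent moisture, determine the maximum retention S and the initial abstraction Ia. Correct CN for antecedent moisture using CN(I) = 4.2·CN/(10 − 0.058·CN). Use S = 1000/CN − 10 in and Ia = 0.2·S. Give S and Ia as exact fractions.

S = 500/119 in ≈ 4.202 in; Ia = 100/119 in ≈ 0.840 in

Adjust CN=85 to AMC I: 4.2·85/(10 − 0.058·85) → 357 ÷ (507/100) = 11900/169 ≈ 70.414
S = 1000/(11900/169) − 10 = 500/119 in ≈ 4.202 in
Ia = 0.2S: 0.2·4.202 = 0.840 in (exactly 100/119)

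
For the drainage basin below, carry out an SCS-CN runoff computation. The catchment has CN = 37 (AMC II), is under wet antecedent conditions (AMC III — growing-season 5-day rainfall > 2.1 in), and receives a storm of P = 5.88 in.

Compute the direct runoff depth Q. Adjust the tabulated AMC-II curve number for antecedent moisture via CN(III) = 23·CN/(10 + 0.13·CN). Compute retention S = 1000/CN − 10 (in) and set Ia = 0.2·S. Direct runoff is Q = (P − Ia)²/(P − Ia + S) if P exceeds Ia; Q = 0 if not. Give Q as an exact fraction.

Q = 417161829/254385175 in ≈ 1.640 in

Wet (AMC III): CN(III) = 23·37/(10 + 0.13·37) = 851/(1481/100) = 85100/1481 ≈ 57.461
Retention S: 1000/CN − 10 with CN=57.461 → S = 6300/851 ≈ 7.403 in
Ia = 0.2·(6300/851) = 1260/851 in ≈ 1.481 in
P − Ia = 5.880 − 1.481 = 93597/21275 ≈ 4.399 in (> 0, runoff occurs)
Q = (93597/21275)²/((93597/21275) + 6300/851) = (8760398409/452625625)/(251097/21275) = 417161829/254385175 in ≈ 1.640 in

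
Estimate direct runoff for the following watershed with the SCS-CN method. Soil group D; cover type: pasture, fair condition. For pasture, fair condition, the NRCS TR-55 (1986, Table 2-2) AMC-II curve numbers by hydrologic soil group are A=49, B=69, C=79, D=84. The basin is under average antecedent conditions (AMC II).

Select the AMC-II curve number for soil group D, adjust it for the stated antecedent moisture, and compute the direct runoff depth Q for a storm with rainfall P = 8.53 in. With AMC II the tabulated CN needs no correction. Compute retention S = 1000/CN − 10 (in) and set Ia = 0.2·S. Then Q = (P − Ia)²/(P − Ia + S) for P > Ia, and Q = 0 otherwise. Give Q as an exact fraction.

Q = 292854769/44337300 in ≈ 6.605 in

NRCS table: pasture, fair condition, soil group D → CN(II) = 84
Average conditions: CN = 84 (no AMC adjustment).
S = 1000/84 − 10 = 40/21 in ≈ 1.905 in
Initial abstraction Ia = S/5 = (40/21)/5 = 8/21 ≈ 0.381 in
Since P=8.530 > Ia=0.381: effective rainfall P−Ia = 17113/2100 in
Runoff Q = (P−Ia)²/(P−Ia+S) = (8.149)²/(8.149+1.905) = 292854769/44337300 ≈ 6.605 in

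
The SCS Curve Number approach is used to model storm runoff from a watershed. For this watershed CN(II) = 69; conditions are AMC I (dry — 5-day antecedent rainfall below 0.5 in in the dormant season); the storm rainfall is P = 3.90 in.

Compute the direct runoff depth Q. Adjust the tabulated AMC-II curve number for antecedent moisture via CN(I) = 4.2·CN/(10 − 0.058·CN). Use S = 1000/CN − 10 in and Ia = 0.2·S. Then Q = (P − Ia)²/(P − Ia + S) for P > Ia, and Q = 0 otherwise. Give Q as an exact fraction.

Q = 650811121/2615604390 in ≈ 0.249 in

Dry (AMC I): CN(I) = 4.2·69/(10 − 0.058·69) = (1449/5)/(2999/500) = 144900/2999 ≈ 48.316
S = 1000/(144900/2999) − 10 = 15500/1449 in ≈ 10.697 in
Ia = 0.2·(15500/1449) = 3100/1449 in ≈ 2.139 in
Excess rainfall: 3.900 − 2.139 = 1.761 in; P > Ia so Q > 0
Q = (25511/14490)²/((25511/14490) + 15500/1449) = (650811121/209960100)/(180511/14490) = 650811121/2615604390 in ≈ 0.249 in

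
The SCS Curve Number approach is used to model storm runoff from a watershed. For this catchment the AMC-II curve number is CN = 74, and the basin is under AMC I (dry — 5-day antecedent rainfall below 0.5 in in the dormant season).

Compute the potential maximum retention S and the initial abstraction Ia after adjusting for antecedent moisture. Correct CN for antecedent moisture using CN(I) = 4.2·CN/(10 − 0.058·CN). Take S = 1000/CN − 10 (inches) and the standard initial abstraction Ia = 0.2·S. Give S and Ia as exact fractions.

S = 6500/777 in ≈ 8.366 in; Ia = 1300/777 in ≈ 1.673 in

CN(I) from CN(II)=74: (4.2·74)/(10 − 0.058·74) = 77700/1427 ≈ 54.450
Max retention: S = 1000/(77700/1427) − 10 = 6500/777 in (≈ 8.366 in)
Ia = 0.2S: 0.2·8.366 = 1.673 in (exactly 1300/777)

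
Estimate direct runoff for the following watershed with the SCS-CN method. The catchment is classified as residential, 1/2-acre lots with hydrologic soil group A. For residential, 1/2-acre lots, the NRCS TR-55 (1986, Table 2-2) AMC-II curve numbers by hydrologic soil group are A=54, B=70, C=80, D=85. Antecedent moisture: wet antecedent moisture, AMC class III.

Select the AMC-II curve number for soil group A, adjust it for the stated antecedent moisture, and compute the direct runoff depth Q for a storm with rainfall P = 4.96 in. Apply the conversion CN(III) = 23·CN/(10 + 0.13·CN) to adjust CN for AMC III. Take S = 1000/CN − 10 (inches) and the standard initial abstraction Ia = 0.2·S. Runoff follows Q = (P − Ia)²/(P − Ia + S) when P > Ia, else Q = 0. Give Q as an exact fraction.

NRCS table: residential, 1/2-acre lots, soil group A → CN(II) = 54
CN(III) from CN(II)=54: (23·54)/(10 + 0.13·54) = 2700/37 ≈ 72.973
Retention S: 1000/CN − 10 with CN=72.973 → S = 100/27 ≈ 3.704 in
Initial abstraction Ia = S/5 = (100/27)/5 = 20/27 ≈ 0.741 in
Since P=4.960 > Ia=0.741: effective rainfall P−Ia = 2848/675 in
Runoff Q = (P−Ia)²/(P−Ia+S) = (4.219)²/(4.219+3.704) = 2027776/902475 ≈ 2.247 in

Q = 2027776/902475 in ≈ 2.247 in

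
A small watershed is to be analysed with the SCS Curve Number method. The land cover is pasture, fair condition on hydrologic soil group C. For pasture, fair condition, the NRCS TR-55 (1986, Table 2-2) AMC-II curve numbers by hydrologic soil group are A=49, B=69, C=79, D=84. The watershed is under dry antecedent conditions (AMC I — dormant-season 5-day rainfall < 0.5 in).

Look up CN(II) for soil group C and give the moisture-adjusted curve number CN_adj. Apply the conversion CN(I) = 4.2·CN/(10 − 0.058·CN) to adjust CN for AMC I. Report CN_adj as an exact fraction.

CN_adj = 7900/129 ≈ 61.240

NRCS table: pasture, fair condition, soil group C → CN(II) = 79
Dry (AMC I): CN(I) = 4.2·79/(10 − 0.058·79) = (1659/5)/(2709/500) = 7900/129 ≈ 61.240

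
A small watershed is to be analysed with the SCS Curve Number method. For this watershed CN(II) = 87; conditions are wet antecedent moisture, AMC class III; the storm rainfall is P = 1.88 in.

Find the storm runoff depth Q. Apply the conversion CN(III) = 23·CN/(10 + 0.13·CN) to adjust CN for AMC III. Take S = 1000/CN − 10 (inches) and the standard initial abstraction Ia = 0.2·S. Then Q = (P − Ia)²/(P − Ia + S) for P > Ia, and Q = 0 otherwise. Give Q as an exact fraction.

Wet (AMC III): CN(III) = 23·87/(10 + 0.13·87) = 2001/(2131/100) = 200100/2131 ≈ 93.900
Retention S: 1000/CN − 10 with CN=93.900 → S = 1300/2001 ≈ 0.650 in
Ia = 0.2S: 0.2·0.650 = 0.130 in (exactly 260/2001)
Excess rainfall: 1.880 − 0.130 = 1.750 in; P > Ia so Q > 0
Q: (87547/50025)² ÷ (120047/50025) = 7664477209/6005351175 in (≈ 1.276 in)

Q = 7664477209/6005351175 in ≈ 1.276 in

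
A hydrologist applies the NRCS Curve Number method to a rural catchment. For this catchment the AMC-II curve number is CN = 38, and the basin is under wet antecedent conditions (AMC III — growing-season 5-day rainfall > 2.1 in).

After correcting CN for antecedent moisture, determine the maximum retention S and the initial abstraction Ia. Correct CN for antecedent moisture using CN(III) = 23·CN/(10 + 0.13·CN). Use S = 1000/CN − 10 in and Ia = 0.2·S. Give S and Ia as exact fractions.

Adjust CN=38 to AMC III: 23·38/(10 + 0.13·38) → 874 ÷ (747/50) = 43700/747 ≈ 58.501
Retention S: 1000/CN − 10 with CN=58.501 → S = 3100/437 ≈ 7.094 in
Ia = 0.2S: 0.2·7.094 = 1.419 in (exactly 620/437)

S = 3100/437 in ≈ 7.094 in; Ia = 620/437 in ≈ 1.419 in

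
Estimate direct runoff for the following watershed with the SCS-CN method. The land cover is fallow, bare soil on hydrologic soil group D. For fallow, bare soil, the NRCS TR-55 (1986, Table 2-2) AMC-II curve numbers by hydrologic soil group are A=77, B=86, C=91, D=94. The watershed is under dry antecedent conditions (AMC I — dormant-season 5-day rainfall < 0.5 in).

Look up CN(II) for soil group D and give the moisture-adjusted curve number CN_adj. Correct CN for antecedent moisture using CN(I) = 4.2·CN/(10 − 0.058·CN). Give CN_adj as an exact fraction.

CN_adj = 32900/379 ≈ 86.807

NRCS table: fallow, bare soil, soil group D → CN(II) = 94
CN(I) from CN(II)=94: (4.2·94)/(10 − 0.058·94) = 32900/379 ≈ 86.807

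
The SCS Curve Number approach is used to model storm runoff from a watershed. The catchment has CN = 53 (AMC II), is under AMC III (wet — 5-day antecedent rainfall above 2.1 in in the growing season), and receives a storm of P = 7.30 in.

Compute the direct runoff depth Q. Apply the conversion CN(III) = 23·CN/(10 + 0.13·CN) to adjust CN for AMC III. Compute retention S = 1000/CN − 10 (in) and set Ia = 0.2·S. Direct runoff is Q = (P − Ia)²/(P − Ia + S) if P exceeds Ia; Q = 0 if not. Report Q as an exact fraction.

Q = 6334090569/1543095530 in ≈ 4.105 in

Adjust CN=53 to AMC III: 23·53/(10 + 0.13·53) → 1219 ÷ (1689/100) = 121900/1689 ≈ 72.173
S = 1000/(121900/1689) − 10 = 4700/1219 in ≈ 3.856 in
Ia = 0.2·(4700/1219) = 940/1219 in ≈ 0.771 in
Excess rainfall: 7.300 − 0.771 = 6.529 in; P > Ia so Q > 0
Q: (79587/12190)² ÷ (126587/12190) = 6334090569/1543095530 in (≈ 4.105 in)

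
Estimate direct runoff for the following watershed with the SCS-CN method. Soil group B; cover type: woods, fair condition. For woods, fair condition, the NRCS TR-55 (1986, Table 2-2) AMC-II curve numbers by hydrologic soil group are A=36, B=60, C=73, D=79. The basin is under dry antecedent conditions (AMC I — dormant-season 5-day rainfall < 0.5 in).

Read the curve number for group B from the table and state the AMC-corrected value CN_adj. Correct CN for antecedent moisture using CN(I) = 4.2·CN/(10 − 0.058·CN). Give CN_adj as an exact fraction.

NRCS table: woods, fair condition, soil group B → CN(II) = 60
Adjust CN=60 to AMC I: 4.2·60/(10 − 0.058·60) → 252 ÷ (163/25) = 6300/163 ≈ 38.650

CN_adj = 6300/163 ≈ 38.650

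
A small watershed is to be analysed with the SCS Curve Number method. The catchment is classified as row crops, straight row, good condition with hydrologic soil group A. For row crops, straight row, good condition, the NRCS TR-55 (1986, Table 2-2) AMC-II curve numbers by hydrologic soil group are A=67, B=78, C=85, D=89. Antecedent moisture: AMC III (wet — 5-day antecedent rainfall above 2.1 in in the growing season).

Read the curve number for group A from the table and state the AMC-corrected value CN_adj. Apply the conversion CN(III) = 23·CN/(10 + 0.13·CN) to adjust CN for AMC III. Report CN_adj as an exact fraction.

NRCS table: row crops, straight row, good condition, soil group A → CN(II) = 67
CN(III) from CN(II)=67: (23·67)/(10 + 0.13·67) = 154100/1871 ≈ 82.362

CN_adj = 154100/1871 ≈ 82.362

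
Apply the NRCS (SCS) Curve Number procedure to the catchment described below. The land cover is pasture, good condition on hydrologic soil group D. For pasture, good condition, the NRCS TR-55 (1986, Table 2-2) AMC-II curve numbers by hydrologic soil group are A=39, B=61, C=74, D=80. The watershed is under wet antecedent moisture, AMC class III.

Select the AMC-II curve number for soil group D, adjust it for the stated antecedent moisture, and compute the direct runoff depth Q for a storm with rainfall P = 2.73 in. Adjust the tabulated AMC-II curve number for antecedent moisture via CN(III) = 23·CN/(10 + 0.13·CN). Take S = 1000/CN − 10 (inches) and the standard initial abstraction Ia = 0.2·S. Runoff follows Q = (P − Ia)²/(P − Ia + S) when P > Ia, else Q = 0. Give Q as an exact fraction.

NRCS table: pasture, good condition, soil group D → CN(II) = 80
Wet (AMC III): CN(III) = 23·80/(10 + 0.13·80) = 1840/(102/5) = 4600/51 ≈ 90.196
Retention S: 1000/CN − 10 with CN=90.196 → S = 25/23 ≈ 1.087 in
Initial abstraction Ia = S/5 = (25/23)/5 = 5/23 ≈ 0.217 in
Excess rainfall: 2.730 − 0.217 = 2.513 in; P > Ia so Q > 0
Q = (5779/2300)²/((5779/2300) + 25/23) = (33396841/5290000)/(8279/2300) = 33396841/19041700 in ≈ 1.754 in

Q = 33396841/19041700 in ≈ 1.754 in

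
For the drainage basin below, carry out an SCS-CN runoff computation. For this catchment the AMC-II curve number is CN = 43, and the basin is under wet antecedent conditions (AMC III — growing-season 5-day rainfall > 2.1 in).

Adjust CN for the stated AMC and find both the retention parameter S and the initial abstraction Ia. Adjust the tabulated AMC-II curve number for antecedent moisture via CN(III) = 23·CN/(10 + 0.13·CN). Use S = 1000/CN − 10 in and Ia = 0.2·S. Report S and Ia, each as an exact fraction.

CN(III) from CN(II)=43: (23·43)/(10 + 0.13·43) = 98900/1559 ≈ 63.438
Retention S: 1000/CN − 10 with CN=63.438 → S = 5700/989 ≈ 5.763 in
Ia = 0.2·(5700/989) = 1140/989 in ≈ 1.153 in

S = 5700/989 in ≈ 5.763 in; Ia = 1140/989 in ≈ 1.153 in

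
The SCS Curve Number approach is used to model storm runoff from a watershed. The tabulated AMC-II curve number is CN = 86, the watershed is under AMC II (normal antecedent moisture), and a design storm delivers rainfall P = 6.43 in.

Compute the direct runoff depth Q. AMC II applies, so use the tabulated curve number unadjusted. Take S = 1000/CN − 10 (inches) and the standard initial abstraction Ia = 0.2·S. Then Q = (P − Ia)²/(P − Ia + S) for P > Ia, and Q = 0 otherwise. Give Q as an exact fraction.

Q = 689010001/142970700 in ≈ 4.819 in

AMC II — tabulated CN = 86 applies directly.
Max retention: S = 1000/86 − 10 = 70/43 in (≈ 1.628 in)
Initial abstraction Ia = S/5 = (70/43)/5 = 14/43 ≈ 0.326 in
Excess rainfall: 6.430 − 0.326 = 6.104 in; P > Ia so Q > 0
Q: (26249/4300)² ÷ (33249/4300) = 689010001/142970700 in (≈ 4.819 in)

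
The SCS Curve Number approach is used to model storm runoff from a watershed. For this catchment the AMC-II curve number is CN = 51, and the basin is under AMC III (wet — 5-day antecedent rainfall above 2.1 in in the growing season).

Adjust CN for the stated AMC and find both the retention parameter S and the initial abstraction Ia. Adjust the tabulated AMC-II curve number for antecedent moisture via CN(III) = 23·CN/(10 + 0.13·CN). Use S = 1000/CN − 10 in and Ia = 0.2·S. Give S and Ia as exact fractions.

S = 4900/1173 in ≈ 4.177 in; Ia = 980/1173 in ≈ 0.835 in

Adjust CN=51 to AMC III: 23·51/(10 + 0.13·51) → 1173 ÷ (1663/100) = 117300/1663 ≈ 70.535
S = 1000/(117300/1663) − 10 = 4900/1173 in ≈ 4.177 in
Ia = 0.2S: 0.2·4.177 = 0.835 in (exactly 980/1173)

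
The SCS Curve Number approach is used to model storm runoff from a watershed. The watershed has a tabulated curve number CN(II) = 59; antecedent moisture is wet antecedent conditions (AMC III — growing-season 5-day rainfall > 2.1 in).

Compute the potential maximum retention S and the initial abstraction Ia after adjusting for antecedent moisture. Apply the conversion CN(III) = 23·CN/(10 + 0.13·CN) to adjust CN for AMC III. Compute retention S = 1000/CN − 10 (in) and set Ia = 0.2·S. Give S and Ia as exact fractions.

S = 4100/1357 in ≈ 3.021 in; Ia = 820/1357 in ≈ 0.604 in

Adjust CN=59 to AMC III: 23·59/(10 + 0.13·59) → 1357 ÷ (1767/100) = 135700/1767 ≈ 76.797
Max retention: S = 1000/(135700/1767) − 10 = 4100/1357 in (≈ 3.021 in)
Ia = 0.2·(4100/1357) = 820/1357 in ≈ 0.604 in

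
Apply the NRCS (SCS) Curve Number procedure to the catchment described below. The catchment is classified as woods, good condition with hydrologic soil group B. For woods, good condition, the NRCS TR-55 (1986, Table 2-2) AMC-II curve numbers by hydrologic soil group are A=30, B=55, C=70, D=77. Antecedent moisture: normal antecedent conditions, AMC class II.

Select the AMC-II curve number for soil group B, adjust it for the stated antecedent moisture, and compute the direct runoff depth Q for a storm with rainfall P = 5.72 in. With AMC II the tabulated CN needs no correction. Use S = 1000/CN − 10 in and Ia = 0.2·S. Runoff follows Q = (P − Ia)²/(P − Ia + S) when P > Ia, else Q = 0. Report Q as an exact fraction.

NRCS table: woods, good condition, soil group B → CN(II) = 55
CN(II) = 55; AMC II needs no correction.
S = 1000/55 − 10 = 90/11 in ≈ 8.182 in
Ia = 0.2S: 0.2·8.182 = 1.636 in (exactly 18/11)
Since P=5.720 > Ia=1.636: effective rainfall P−Ia = 1123/275 in
Q = (1123/275)²/((1123/275) + 90/11) = (1261129/75625)/(3373/275) = 1261129/927575 in ≈ 1.360 in

Q = 1261129/927575 in ≈ 1.360 in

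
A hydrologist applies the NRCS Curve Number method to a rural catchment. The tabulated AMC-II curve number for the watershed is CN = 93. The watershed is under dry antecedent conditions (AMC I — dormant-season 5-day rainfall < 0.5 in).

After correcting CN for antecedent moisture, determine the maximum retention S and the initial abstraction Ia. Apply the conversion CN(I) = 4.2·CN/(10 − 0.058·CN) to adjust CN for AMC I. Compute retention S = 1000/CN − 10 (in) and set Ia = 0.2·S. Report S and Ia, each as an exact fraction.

Dry (AMC I): CN(I) = 4.2·93/(10 − 0.058·93) = (1953/5)/(2303/500) = 27900/329 ≈ 84.802
Retention S: 1000/CN − 10 with CN=84.802 → S = 500/279 ≈ 1.792 in
Ia = 0.2·(500/279) = 100/279 in ≈ 0.358 in

S = 500/279 in ≈ 1.792 in; Ia = 100/279 in ≈ 0.358 in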